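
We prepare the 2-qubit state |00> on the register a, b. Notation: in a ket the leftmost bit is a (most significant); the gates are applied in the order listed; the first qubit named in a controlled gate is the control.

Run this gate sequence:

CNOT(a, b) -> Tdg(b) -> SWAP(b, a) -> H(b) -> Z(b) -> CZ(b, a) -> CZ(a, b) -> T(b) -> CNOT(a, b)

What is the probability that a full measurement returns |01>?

Outcome |01> occurs with probability 1/2.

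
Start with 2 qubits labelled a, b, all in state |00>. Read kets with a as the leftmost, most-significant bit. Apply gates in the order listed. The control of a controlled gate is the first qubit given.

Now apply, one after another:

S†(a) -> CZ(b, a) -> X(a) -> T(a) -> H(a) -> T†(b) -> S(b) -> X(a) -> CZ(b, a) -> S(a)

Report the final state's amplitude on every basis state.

The final amplitudes are -sqrt(2)*exp(I*pi/4)/2 on |00>, 0 on |01>, sqrt(2)*exp(3*I*pi/4)/2 on |10>, 0 on |11>.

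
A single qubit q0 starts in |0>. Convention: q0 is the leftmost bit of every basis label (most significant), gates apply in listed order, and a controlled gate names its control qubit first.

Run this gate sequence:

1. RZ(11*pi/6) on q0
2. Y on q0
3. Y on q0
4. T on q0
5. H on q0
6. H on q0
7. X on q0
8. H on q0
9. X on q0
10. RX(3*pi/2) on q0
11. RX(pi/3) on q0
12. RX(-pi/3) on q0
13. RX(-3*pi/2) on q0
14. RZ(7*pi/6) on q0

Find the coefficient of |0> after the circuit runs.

The amplitude on |0> is -sqrt(2)*I/2. Key observation: the block from step 10 through step 13 cancels to the identity and can be dropped.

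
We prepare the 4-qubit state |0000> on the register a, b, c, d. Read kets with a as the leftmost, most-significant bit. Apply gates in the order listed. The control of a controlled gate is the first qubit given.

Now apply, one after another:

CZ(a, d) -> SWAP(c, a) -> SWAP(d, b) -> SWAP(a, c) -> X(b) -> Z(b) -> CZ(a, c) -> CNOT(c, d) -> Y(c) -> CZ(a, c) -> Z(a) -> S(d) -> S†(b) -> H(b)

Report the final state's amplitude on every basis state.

The final amplitudes are -sqrt(2)/2 on |0010>, sqrt(2)/2 on |0110>, and 0 on every other basis state.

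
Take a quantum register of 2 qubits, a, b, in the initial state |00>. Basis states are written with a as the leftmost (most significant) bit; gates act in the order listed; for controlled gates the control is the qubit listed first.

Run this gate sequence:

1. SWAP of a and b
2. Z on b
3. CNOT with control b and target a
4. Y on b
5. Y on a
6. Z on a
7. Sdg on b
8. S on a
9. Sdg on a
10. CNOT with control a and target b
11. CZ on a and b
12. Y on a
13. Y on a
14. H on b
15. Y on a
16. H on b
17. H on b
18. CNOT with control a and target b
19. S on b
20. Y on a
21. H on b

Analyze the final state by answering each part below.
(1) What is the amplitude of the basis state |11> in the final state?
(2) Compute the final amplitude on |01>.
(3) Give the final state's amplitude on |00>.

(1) The amplitude on |11> is -1/2 - I/2.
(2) The amplitude on |01> is 0.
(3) The final state's coefficient on |00> equals 0.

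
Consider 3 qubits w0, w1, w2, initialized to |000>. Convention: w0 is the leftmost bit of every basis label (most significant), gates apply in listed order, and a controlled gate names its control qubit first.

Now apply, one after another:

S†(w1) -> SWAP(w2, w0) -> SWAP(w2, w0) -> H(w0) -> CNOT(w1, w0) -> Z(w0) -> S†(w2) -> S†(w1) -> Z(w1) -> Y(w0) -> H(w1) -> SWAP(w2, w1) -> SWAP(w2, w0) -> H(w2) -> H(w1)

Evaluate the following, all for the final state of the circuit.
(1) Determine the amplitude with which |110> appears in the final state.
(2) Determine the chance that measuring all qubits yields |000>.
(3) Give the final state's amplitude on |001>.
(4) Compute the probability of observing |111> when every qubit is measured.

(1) |110> carries amplitude I/2 in the final state.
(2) The probability of measuring |000> is 1/4.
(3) The amplitude on |001> is 0.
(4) A full measurement returns |111> with probability 0.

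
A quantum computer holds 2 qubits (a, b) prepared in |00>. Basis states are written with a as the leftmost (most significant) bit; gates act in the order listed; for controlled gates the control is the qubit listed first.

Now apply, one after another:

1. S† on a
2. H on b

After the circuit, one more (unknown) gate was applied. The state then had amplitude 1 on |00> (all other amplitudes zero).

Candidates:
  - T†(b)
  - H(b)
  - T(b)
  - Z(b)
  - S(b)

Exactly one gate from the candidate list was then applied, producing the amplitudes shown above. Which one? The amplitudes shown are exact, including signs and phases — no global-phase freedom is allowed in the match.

The applied gate was H(b).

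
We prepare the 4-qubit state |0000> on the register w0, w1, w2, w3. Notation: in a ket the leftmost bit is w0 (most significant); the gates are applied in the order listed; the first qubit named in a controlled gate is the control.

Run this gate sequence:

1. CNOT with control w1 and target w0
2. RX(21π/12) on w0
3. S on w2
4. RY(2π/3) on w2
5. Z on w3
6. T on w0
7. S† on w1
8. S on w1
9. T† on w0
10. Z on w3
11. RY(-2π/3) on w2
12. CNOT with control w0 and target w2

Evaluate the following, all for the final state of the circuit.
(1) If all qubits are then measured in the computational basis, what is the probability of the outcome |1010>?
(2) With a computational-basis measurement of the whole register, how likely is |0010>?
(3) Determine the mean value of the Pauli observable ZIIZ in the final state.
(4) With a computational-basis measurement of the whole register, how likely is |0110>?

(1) A full measurement returns |1010> with probability 1/2 - sqrt(2)/4. Key observation: the block from step 4 through step 11 cancels to the identity and can be dropped.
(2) A full measurement returns |0010> with probability 0.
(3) In the final state, ZIIZ has expectation sqrt(2)/2.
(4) The probability of measuring |0110> is 0.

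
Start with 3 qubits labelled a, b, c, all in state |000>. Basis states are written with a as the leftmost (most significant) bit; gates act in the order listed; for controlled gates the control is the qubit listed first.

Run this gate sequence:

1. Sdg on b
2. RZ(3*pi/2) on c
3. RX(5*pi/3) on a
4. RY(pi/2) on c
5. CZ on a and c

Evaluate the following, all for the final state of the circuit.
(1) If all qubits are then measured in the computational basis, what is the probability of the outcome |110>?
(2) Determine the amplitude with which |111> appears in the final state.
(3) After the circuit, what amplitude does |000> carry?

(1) Outcome |110> occurs with probability 0.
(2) |111> carries amplitude 0 in the final state.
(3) |000> carries amplitude sqrt(6)*exp(I*pi/4)/4 in the final state.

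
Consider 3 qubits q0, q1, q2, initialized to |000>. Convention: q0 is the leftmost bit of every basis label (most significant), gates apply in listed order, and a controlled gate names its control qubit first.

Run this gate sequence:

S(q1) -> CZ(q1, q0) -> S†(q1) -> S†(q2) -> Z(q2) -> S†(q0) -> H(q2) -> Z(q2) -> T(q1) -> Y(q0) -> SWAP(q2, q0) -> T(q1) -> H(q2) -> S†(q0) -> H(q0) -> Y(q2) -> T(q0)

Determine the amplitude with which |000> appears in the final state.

The final state's coefficient on |000> equals sqrt(2)*(-1 - I)/4.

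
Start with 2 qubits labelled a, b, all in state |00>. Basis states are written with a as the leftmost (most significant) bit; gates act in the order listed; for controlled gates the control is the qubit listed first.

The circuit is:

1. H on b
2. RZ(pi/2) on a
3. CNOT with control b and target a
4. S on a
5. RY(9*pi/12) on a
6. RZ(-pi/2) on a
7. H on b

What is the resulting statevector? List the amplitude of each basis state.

After the circuit, the state carries amplitude sqrt(2 - sqrt(2))/4 - I*sqrt(sqrt(2) + 2)/4 on |00>, sqrt(2 - sqrt(2))/4 + I*sqrt(sqrt(2) + 2)/4 on |01>, sqrt(2 - sqrt(2))/4 - I*sqrt(sqrt(2) + 2)/4 on |10>, -sqrt(2 - sqrt(2))/4 - I*sqrt(sqrt(2) + 2)/4 on |11>.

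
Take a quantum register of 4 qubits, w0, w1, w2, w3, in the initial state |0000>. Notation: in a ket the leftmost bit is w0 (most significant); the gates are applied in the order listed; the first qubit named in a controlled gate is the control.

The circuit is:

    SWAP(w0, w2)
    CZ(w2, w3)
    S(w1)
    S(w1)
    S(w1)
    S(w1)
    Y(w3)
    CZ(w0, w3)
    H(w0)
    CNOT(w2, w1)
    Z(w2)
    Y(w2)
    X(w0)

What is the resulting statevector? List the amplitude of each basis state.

After the circuit, the state carries amplitude -sqrt(2)/2 on |0011>, -sqrt(2)/2 on |1011>, and 0 on every other basis state. Key observation: the block from step 3 through step 6 cancels to the identity and can be dropped.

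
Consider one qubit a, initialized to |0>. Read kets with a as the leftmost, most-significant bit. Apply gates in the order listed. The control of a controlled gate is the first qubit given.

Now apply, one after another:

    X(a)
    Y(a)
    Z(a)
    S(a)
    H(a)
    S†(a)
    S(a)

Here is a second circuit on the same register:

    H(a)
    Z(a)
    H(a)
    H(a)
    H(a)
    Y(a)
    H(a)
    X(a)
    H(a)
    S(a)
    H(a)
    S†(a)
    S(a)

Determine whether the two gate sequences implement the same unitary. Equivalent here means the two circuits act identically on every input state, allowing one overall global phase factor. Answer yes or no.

Yes — the two circuits implement the same unitary up to a global phase.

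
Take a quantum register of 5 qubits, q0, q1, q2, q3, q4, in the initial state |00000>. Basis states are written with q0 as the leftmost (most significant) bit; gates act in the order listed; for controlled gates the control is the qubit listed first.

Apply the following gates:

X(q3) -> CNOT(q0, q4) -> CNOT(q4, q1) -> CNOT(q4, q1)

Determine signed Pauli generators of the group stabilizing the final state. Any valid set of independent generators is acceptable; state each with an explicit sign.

One valid set of independent stabilizer generators is +ZIIII, +IZIII, +IIZII, -IIIZI, +IIIIZ (any independent generating set of the same group is equally correct). Key observation: the block from step 3 through step 4 cancels to the identity and can be dropped.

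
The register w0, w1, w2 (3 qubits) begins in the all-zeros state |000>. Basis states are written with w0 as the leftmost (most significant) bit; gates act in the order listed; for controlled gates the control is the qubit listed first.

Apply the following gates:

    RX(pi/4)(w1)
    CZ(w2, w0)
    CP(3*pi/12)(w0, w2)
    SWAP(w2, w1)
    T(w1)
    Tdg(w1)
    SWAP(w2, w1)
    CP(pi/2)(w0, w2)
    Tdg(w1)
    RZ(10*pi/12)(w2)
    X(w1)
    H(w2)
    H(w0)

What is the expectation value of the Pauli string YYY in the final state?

The observable YYY averages to 0. Key observation: steps 4-7 multiply out to the identity, so the circuit reduces to the remaining gates.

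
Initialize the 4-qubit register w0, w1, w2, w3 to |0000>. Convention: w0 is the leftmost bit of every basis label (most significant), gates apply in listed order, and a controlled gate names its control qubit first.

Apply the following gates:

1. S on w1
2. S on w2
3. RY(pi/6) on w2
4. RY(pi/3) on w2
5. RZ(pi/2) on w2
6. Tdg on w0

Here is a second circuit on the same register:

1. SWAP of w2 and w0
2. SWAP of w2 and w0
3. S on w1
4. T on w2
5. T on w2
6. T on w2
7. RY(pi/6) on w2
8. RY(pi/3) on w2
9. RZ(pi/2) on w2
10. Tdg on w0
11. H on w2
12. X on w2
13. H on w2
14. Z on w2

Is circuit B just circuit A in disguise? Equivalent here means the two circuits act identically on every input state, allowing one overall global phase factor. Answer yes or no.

No, they are not equivalent — no single phase factor reconciles the two unitaries.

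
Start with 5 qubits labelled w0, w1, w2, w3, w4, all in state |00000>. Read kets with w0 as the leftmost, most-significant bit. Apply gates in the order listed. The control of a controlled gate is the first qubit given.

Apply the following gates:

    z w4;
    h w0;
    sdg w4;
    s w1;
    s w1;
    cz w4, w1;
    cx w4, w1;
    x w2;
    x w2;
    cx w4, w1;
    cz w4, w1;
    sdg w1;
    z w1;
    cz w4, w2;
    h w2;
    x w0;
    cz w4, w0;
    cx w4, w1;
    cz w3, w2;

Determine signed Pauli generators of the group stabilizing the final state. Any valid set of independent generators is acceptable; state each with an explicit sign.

The final state is stabilized by the group generated by +XIIII, +IIXII, +IZIII, +IIIZI, +IIIIZ; other independent generating sets are equally valid. Key observation: gates 5-12 undo each other exactly, leaving only the rest of the circuit to track.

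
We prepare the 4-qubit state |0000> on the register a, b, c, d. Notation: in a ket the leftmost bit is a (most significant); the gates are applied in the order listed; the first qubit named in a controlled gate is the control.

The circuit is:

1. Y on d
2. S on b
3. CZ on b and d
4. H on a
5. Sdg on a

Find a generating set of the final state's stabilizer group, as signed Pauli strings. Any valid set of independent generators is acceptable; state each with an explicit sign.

The stabilizer group can be generated by -YIII, +IZII, +IIZI, -IIIZ, among other valid generating sets.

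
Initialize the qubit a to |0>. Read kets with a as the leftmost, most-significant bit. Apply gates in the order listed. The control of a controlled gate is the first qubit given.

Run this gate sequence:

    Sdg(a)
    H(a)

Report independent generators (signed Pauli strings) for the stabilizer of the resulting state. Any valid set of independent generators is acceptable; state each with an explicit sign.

The stabilizer group can be generated by +X, among other valid generating sets.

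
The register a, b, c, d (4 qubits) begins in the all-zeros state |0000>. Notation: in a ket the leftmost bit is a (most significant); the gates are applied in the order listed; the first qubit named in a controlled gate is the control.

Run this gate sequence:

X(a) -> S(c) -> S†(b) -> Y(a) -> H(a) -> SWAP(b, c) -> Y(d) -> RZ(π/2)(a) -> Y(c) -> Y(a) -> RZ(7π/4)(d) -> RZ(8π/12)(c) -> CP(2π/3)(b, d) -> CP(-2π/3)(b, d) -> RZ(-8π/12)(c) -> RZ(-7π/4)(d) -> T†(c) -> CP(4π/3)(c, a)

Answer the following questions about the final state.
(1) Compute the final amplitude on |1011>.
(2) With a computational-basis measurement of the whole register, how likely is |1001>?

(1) The final state's coefficient on |1011> equals -sqrt(2)*exp(5*I*pi/6)/2. Key observation: the block from step 11 through step 16 cancels to the identity and can be dropped.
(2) The probability of measuring |1001> is 0.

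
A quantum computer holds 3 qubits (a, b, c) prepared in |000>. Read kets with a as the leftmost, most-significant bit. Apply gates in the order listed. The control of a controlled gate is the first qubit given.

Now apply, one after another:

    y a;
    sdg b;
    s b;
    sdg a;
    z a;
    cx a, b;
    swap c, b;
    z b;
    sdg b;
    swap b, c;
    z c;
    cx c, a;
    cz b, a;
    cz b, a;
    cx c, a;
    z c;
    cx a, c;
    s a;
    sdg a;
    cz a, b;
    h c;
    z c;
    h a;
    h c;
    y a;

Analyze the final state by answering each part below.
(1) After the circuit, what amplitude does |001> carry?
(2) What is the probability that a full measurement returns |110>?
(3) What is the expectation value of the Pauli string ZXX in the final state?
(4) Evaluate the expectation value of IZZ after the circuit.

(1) The amplitude on |001> is 0. Key observation: steps 11-16 multiply out to the identity, so the circuit reduces to the remaining gates.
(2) A full measurement returns |110> with probability 1/2.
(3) In the final state, ZXX has expectation 0.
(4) The expectation value of IZZ is -1.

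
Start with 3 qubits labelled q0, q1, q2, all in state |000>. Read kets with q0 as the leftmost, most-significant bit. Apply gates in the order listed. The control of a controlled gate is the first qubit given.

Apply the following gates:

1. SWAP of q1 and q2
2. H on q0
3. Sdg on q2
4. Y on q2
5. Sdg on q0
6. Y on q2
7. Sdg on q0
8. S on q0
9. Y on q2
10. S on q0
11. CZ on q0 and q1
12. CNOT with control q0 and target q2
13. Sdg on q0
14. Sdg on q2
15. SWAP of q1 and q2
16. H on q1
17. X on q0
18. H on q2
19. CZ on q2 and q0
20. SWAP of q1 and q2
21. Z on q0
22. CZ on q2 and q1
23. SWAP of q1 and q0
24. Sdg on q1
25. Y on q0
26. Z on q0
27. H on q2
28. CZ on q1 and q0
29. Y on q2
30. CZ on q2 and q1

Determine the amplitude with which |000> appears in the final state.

The final state's coefficient on |000> equals -1/2. Key observation: steps 5-10 multiply out to the identity, so the circuit reduces to the remaining gates.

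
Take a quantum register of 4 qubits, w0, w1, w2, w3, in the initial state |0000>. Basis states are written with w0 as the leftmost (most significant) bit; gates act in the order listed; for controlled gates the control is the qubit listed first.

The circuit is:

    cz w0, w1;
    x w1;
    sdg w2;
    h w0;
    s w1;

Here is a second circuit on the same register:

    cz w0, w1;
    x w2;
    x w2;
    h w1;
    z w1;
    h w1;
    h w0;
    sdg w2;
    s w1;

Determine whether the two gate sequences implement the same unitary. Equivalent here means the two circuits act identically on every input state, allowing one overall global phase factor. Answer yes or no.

Yes — the two circuits implement the same unitary up to a global phase.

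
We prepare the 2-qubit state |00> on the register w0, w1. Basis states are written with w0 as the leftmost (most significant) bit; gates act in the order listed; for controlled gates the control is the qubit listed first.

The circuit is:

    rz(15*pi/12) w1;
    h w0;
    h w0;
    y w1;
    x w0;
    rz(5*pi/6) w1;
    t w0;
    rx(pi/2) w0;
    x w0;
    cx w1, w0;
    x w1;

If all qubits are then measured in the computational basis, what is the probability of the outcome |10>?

The probability of measuring |10> is 1/2. Key observation: gates 2-3 undo each other exactly, leaving only the rest of the circuit to track.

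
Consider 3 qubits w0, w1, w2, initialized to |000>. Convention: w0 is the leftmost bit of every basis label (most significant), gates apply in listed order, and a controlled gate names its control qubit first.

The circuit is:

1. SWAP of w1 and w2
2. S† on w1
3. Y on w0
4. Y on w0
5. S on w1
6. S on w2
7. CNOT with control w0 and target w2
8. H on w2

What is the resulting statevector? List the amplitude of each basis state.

The resulting statevector has amplitude sqrt(2)/2 on |000>, sqrt(2)/2 on |001>, and 0 on every other basis state. Key observation: gates 2-5 undo each other exactly, leaving only the rest of the circuit to track.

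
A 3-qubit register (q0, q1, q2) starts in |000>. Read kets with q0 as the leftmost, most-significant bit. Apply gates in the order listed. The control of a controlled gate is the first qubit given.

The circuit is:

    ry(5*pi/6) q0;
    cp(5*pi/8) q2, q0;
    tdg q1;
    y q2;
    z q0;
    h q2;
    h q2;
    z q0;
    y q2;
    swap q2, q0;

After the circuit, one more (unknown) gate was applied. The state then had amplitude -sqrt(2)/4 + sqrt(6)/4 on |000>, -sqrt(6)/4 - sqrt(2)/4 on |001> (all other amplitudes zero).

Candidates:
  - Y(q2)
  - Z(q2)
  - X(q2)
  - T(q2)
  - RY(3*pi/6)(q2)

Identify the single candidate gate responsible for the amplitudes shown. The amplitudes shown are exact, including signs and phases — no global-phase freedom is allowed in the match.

The unique candidate consistent with the amplitudes is Z(q2). Key observation: gates 4-9 undo each other exactly, leaving only the rest of the circuit to track.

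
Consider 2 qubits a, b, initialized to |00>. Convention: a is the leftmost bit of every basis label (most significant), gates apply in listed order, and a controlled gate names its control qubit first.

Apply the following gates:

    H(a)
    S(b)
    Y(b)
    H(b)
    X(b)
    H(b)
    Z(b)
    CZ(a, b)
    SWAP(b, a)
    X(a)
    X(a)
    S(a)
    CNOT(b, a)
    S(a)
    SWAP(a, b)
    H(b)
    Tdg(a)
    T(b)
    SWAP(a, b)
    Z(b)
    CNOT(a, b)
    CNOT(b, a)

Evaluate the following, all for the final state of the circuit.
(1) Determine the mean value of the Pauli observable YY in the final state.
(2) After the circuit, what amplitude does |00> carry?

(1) The expectation value of YY is sqrt(2)/2. Key observation: gates 4-7 undo each other exactly, leaving only the rest of the circuit to track.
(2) The final state's coefficient on |00> equals -I/2.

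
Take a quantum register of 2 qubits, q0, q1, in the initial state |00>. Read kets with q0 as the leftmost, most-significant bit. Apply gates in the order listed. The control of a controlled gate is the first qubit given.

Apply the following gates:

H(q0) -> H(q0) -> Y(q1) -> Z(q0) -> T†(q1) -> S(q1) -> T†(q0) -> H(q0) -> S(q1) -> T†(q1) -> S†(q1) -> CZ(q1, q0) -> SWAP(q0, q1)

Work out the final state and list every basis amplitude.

The final amplitudes are 0 on |00>, 0 on |01>, sqrt(2)*I/2 on |10>, -sqrt(2)*I/2 on |11>. Key observation: gates 1-2 undo each other exactly, leaving only the rest of the circuit to track.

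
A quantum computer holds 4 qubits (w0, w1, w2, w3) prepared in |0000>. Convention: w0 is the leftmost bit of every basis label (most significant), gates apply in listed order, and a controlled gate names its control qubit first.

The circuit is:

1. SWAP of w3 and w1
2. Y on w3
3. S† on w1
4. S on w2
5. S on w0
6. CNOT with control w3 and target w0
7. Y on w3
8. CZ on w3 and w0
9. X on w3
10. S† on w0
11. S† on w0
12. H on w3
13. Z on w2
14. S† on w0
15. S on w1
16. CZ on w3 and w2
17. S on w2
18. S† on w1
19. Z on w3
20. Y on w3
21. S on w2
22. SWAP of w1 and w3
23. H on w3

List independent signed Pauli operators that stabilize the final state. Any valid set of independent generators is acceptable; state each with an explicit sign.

One valid set of independent stabilizer generators is -IXII, +IIIX, -ZIII, +IIZI (any independent generating set of the same group is equally correct).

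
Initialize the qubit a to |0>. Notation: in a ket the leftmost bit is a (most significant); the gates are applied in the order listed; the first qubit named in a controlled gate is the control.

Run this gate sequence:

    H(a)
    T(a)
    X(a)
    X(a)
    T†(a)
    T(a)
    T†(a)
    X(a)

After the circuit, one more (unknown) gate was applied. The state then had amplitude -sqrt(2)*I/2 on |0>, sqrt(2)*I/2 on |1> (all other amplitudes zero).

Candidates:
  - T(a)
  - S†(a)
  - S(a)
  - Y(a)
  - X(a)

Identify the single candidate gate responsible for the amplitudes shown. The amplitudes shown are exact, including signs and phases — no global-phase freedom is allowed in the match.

It was Y(a) that produced the state shown. Key observation: steps 2-5 multiply out to the identity, so the circuit reduces to the remaining gates.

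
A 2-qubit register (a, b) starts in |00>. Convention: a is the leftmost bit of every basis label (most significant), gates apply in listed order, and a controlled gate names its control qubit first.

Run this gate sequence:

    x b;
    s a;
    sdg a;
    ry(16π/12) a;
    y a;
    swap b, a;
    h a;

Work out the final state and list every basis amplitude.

The resulting statevector has amplitude -sqrt(6)*I/4 on |00>, -sqrt(2)*I/4 on |01>, sqrt(6)*I/4 on |10>, sqrt(2)*I/4 on |11>.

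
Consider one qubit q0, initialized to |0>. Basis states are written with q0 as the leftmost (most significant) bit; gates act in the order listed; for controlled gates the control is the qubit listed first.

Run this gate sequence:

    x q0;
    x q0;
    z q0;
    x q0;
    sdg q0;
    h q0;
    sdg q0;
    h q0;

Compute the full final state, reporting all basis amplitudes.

The final amplitudes are 1/2 - I/2 on |0>, -1/2 - I/2 on |1>.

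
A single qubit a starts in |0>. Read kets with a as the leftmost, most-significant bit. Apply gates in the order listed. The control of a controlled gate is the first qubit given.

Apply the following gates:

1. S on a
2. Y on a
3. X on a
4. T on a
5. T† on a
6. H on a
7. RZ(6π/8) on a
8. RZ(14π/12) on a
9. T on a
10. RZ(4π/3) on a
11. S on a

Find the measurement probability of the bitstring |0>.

A full measurement returns |0> with probability 1/2.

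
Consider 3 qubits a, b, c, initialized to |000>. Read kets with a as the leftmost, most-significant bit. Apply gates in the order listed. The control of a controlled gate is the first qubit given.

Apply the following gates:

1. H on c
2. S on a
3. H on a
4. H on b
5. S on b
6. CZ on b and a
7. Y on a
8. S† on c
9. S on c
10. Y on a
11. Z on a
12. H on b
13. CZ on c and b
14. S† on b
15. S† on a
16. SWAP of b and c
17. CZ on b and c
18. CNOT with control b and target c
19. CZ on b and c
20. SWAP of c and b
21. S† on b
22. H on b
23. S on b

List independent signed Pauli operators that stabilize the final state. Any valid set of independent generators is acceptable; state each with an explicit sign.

The stabilizer group can be generated by -YZI, +ZXZ, +IZY, among other valid generating sets. Key observation: the block from step 7 through step 10 cancels to the identity and can be dropped.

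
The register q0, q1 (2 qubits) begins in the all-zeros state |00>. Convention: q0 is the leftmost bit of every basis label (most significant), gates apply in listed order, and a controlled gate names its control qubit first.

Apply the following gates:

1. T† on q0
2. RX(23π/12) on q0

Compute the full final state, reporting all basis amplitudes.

The resulting statevector has amplitude -sqrt(3*sqrt(2) + 6)/4 - sqrt(2 - sqrt(2))/4 on |00>, 0 on |01>, -I*sqrt(sqrt(2) + 2)/4 + I*sqrt(6 - 3*sqrt(2))/4 on |10>, 0 on |11>.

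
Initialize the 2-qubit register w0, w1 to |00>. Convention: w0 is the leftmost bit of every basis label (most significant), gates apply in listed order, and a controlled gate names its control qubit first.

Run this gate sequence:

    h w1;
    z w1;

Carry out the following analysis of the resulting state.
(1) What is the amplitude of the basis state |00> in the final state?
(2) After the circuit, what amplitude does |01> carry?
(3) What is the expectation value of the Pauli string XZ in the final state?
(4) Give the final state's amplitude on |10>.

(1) |00> carries amplitude sqrt(2)/2 in the final state.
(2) The amplitude on |01> is -sqrt(2)/2.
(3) The observable XZ averages to 0.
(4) The amplitude on |10> is 0.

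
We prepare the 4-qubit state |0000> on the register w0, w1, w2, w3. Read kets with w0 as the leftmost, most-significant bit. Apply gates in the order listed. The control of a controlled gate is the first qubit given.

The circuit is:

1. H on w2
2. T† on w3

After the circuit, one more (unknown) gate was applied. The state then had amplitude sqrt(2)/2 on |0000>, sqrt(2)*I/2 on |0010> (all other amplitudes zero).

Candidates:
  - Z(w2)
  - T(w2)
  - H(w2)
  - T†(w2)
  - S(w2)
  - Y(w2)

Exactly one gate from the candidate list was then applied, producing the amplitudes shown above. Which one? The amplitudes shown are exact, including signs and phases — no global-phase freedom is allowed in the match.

The unique candidate consistent with the amplitudes is S(w2).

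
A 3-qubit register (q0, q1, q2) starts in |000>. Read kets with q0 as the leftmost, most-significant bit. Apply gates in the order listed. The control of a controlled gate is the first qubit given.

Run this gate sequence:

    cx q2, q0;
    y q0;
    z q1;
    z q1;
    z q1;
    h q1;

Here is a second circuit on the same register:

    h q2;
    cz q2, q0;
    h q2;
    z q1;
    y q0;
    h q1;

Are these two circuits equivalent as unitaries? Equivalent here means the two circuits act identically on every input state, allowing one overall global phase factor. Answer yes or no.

No — the two circuits implement different unitaries, even allowing a global phase.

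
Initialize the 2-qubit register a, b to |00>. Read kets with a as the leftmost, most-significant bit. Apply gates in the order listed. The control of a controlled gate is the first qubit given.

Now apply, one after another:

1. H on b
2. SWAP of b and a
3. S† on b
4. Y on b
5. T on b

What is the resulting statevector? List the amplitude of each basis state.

The final amplitudes are 0 on |00>, sqrt(2)*exp(3*I*pi/4)/2 on |01>, 0 on |10>, sqrt(2)*exp(3*I*pi/4)/2 on |11>.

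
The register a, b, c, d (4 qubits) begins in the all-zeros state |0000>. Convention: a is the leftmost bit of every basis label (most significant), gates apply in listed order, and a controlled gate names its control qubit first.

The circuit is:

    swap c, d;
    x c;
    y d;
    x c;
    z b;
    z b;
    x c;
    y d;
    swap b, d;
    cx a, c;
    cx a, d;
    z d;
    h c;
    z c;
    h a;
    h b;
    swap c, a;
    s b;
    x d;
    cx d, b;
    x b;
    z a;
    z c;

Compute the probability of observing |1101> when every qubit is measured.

A full measurement returns |1101> with probability 1/8. Key observation: the block from step 3 through step 8 cancels to the identity and can be dropped.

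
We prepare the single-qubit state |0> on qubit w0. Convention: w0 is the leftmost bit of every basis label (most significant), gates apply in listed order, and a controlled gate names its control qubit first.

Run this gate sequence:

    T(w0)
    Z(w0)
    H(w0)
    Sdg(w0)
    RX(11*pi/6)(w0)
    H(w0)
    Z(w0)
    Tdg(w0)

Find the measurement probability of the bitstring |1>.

Outcome |1> occurs with probability 1/2.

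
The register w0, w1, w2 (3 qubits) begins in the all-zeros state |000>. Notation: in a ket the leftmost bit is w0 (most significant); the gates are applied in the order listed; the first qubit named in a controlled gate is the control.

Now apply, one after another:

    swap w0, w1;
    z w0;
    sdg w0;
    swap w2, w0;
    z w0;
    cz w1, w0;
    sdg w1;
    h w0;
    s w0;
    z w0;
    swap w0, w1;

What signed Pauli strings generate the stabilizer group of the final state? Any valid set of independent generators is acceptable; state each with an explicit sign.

The stabilizer group can be generated by -IYI, +ZII, +IIZ, among other valid generating sets.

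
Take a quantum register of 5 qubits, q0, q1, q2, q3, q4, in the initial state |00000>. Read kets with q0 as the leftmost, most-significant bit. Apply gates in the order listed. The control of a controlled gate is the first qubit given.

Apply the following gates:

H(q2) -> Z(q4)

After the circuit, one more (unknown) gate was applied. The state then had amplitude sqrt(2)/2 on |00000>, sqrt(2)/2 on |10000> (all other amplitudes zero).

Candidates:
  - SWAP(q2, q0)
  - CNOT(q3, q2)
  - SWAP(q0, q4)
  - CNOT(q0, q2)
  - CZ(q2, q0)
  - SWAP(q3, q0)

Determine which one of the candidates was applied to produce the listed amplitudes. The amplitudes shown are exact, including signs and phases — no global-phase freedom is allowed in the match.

The applied gate was SWAP(q2, q0).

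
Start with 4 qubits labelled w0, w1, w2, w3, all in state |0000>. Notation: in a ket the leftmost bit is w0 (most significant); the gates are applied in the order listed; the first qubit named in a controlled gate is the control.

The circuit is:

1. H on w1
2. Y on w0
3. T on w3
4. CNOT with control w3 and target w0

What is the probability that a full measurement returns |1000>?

A full measurement returns |1000> with probability 1/2.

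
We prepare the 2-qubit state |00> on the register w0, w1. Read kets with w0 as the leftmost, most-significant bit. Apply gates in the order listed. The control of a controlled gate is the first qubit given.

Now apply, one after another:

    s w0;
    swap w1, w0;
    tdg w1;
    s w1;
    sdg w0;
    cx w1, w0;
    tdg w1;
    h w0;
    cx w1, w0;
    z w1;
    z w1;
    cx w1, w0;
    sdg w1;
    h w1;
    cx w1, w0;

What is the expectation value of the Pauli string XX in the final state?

The expectation value of XX is 1. Key observation: gates 9-12 undo each other exactly, leaving only the rest of the circuit to track.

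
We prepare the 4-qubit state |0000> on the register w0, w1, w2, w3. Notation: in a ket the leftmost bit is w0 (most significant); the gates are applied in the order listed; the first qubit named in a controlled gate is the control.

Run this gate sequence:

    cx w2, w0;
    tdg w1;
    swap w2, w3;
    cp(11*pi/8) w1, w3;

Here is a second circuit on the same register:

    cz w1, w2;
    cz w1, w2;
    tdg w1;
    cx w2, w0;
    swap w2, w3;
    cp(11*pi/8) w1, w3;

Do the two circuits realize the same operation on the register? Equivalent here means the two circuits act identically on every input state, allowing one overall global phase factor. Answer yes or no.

Yes, they are equivalent — the unitaries differ by at most a global phase.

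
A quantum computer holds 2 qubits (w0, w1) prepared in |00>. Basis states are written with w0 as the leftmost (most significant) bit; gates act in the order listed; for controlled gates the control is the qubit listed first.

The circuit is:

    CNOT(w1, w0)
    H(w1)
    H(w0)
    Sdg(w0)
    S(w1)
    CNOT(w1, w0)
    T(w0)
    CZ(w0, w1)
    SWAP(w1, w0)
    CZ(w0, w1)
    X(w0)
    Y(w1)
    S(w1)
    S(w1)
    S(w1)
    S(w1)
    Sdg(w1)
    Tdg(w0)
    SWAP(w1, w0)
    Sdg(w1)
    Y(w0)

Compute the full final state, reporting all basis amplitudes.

The final amplitudes are -I/2 on |00>, exp(3*I*pi/4)/2 on |01>, exp(3*I*pi/4)/2 on |10>, -1/2 on |11>. Key observation: steps 13-16 multiply out to the identity, so the circuit reduces to the remaining gates.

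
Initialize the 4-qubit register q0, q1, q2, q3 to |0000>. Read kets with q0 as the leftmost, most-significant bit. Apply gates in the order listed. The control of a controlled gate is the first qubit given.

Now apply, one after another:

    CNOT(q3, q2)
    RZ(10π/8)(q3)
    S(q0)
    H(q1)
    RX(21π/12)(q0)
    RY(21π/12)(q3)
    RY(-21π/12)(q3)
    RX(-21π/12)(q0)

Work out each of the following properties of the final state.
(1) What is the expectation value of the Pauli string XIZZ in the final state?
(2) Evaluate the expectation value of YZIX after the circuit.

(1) The expectation value of XIZZ is 0. Key observation: the block from step 5 through step 8 cancels to the identity and can be dropped.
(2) The observable YZIX averages to 0.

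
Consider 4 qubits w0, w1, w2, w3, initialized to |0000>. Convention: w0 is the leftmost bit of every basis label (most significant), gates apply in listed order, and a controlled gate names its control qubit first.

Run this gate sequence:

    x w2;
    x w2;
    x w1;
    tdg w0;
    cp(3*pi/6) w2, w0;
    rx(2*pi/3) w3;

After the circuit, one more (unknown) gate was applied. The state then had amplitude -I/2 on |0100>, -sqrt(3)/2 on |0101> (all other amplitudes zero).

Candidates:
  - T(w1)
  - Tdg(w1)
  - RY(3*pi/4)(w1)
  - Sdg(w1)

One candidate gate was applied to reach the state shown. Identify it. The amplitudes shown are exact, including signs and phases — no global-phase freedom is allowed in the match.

The unique candidate consistent with the amplitudes is Sdg(w1).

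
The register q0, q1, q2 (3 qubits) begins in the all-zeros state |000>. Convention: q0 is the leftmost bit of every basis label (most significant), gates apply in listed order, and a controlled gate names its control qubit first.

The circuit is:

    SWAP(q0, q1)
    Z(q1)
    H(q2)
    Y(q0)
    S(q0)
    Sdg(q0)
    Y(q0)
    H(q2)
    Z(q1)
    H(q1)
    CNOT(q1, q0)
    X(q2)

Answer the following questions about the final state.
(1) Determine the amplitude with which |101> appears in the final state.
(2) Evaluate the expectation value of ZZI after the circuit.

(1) The final state's coefficient on |101> equals 0.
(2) The observable ZZI averages to 1.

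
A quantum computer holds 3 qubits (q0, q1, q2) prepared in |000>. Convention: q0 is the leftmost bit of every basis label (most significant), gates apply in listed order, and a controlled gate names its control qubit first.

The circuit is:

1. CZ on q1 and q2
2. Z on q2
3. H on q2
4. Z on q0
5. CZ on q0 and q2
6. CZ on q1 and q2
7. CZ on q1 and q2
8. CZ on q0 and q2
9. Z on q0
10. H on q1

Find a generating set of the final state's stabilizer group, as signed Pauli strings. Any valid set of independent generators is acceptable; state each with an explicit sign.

The final state is stabilized by the group generated by +IXI, +IIX, +ZII; other independent generating sets are equally valid. Key observation: the block from step 4 through step 9 cancels to the identity and can be dropped.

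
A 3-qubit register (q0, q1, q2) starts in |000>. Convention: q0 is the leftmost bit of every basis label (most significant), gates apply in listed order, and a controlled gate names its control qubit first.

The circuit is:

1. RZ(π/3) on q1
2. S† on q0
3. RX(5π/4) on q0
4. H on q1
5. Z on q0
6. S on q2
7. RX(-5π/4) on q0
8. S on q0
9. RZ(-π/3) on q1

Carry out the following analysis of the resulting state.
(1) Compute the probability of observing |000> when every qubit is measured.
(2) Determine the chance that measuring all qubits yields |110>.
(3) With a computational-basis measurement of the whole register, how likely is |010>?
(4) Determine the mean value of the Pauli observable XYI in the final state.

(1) The probability of measuring |000> is 1/4.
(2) Outcome |110> occurs with probability 1/4.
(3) The probability of measuring |010> is 1/4.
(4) The expectation value of XYI is sqrt(3)/2.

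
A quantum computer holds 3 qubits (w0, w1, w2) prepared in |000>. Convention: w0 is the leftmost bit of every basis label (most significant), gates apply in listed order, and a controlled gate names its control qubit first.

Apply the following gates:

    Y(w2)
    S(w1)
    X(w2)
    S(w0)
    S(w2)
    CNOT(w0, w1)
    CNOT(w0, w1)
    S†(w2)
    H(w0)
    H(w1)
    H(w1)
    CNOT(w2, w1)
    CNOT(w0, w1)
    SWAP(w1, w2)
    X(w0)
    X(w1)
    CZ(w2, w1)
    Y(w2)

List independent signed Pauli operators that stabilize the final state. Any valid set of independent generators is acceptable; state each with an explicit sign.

The stabilizer group can be generated by +XIX, +ZIZ, -IZI, among other valid generating sets. Key observation: the block from step 5 through step 8 cancels to the identity and can be dropped.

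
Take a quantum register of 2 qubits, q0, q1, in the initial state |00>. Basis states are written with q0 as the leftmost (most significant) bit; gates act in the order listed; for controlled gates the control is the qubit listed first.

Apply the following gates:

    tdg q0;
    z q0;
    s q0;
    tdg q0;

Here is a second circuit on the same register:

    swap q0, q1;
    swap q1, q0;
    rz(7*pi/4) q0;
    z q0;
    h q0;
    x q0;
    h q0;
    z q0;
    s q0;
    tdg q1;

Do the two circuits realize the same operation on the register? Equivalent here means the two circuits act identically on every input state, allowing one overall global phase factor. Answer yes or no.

No, they are not equivalent — no single phase factor reconciles the two unitaries.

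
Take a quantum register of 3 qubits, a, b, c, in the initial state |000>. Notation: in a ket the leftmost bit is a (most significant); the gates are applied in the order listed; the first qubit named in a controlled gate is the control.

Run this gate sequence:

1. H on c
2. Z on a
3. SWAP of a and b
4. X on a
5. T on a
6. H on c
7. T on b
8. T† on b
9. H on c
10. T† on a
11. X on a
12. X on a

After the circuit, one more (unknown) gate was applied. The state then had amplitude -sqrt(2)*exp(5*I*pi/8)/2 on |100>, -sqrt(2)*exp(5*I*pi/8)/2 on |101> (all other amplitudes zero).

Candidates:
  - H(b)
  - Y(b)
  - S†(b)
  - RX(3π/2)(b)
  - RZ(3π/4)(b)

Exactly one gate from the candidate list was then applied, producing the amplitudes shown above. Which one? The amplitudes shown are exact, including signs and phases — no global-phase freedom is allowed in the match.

The applied gate was RZ(3π/4)(b). Key observation: the block from step 4 through step 11 cancels to the identity and can be dropped.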